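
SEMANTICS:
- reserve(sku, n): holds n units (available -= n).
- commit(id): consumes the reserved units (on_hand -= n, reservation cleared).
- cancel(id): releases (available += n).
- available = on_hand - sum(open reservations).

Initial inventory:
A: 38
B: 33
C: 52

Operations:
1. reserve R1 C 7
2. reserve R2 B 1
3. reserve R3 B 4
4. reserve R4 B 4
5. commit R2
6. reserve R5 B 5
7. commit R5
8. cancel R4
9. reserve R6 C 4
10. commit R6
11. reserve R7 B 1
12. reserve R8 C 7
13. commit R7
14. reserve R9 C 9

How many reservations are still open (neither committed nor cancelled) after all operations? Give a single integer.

Answer: 4

Derivation:
Step 1: reserve R1 C 7 -> on_hand[A=38 B=33 C=52] avail[A=38 B=33 C=45] open={R1}
Step 2: reserve R2 B 1 -> on_hand[A=38 B=33 C=52] avail[A=38 B=32 C=45] open={R1,R2}
Step 3: reserve R3 B 4 -> on_hand[A=38 B=33 C=52] avail[A=38 B=28 C=45] open={R1,R2,R3}
Step 4: reserve R4 B 4 -> on_hand[A=38 B=33 C=52] avail[A=38 B=24 C=45] open={R1,R2,R3,R4}
Step 5: commit R2 -> on_hand[A=38 B=32 C=52] avail[A=38 B=24 C=45] open={R1,R3,R4}
Step 6: reserve R5 B 5 -> on_hand[A=38 B=32 C=52] avail[A=38 B=19 C=45] open={R1,R3,R4,R5}
Step 7: commit R5 -> on_hand[A=38 B=27 C=52] avail[A=38 B=19 C=45] open={R1,R3,R4}
Step 8: cancel R4 -> on_hand[A=38 B=27 C=52] avail[A=38 B=23 C=45] open={R1,R3}
Step 9: reserve R6 C 4 -> on_hand[A=38 B=27 C=52] avail[A=38 B=23 C=41] open={R1,R3,R6}
Step 10: commit R6 -> on_hand[A=38 B=27 C=48] avail[A=38 B=23 C=41] open={R1,R3}
Step 11: reserve R7 B 1 -> on_hand[A=38 B=27 C=48] avail[A=38 B=22 C=41] open={R1,R3,R7}
Step 12: reserve R8 C 7 -> on_hand[A=38 B=27 C=48] avail[A=38 B=22 C=34] open={R1,R3,R7,R8}
Step 13: commit R7 -> on_hand[A=38 B=26 C=48] avail[A=38 B=22 C=34] open={R1,R3,R8}
Step 14: reserve R9 C 9 -> on_hand[A=38 B=26 C=48] avail[A=38 B=22 C=25] open={R1,R3,R8,R9}
Open reservations: ['R1', 'R3', 'R8', 'R9'] -> 4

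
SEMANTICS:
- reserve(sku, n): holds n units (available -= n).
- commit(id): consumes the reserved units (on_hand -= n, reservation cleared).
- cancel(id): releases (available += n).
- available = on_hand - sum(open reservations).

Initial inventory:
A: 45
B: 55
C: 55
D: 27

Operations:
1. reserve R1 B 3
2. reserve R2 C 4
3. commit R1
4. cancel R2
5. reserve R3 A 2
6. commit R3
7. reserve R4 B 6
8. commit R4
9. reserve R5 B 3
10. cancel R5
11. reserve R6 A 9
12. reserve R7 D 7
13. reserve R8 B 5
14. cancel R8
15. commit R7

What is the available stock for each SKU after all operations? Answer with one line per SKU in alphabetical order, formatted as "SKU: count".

Answer: A: 34
B: 46
C: 55
D: 20

Derivation:
Step 1: reserve R1 B 3 -> on_hand[A=45 B=55 C=55 D=27] avail[A=45 B=52 C=55 D=27] open={R1}
Step 2: reserve R2 C 4 -> on_hand[A=45 B=55 C=55 D=27] avail[A=45 B=52 C=51 D=27] open={R1,R2}
Step 3: commit R1 -> on_hand[A=45 B=52 C=55 D=27] avail[A=45 B=52 C=51 D=27] open={R2}
Step 4: cancel R2 -> on_hand[A=45 B=52 C=55 D=27] avail[A=45 B=52 C=55 D=27] open={}
Step 5: reserve R3 A 2 -> on_hand[A=45 B=52 C=55 D=27] avail[A=43 B=52 C=55 D=27] open={R3}
Step 6: commit R3 -> on_hand[A=43 B=52 C=55 D=27] avail[A=43 B=52 C=55 D=27] open={}
Step 7: reserve R4 B 6 -> on_hand[A=43 B=52 C=55 D=27] avail[A=43 B=46 C=55 D=27] open={R4}
Step 8: commit R4 -> on_hand[A=43 B=46 C=55 D=27] avail[A=43 B=46 C=55 D=27] open={}
Step 9: reserve R5 B 3 -> on_hand[A=43 B=46 C=55 D=27] avail[A=43 B=43 C=55 D=27] open={R5}
Step 10: cancel R5 -> on_hand[A=43 B=46 C=55 D=27] avail[A=43 B=46 C=55 D=27] open={}
Step 11: reserve R6 A 9 -> on_hand[A=43 B=46 C=55 D=27] avail[A=34 B=46 C=55 D=27] open={R6}
Step 12: reserve R7 D 7 -> on_hand[A=43 B=46 C=55 D=27] avail[A=34 B=46 C=55 D=20] open={R6,R7}
Step 13: reserve R8 B 5 -> on_hand[A=43 B=46 C=55 D=27] avail[A=34 B=41 C=55 D=20] open={R6,R7,R8}
Step 14: cancel R8 -> on_hand[A=43 B=46 C=55 D=27] avail[A=34 B=46 C=55 D=20] open={R6,R7}
Step 15: commit R7 -> on_hand[A=43 B=46 C=55 D=20] avail[A=34 B=46 C=55 D=20] open={R6}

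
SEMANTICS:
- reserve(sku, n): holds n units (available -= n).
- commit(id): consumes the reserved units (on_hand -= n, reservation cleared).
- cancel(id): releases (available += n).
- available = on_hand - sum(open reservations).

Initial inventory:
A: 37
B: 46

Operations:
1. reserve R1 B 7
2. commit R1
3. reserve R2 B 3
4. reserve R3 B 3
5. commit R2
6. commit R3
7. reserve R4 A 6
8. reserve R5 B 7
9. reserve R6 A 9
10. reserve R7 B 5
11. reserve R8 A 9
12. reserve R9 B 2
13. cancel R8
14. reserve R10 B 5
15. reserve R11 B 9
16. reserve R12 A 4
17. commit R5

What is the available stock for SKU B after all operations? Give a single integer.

Answer: 5

Derivation:
Step 1: reserve R1 B 7 -> on_hand[A=37 B=46] avail[A=37 B=39] open={R1}
Step 2: commit R1 -> on_hand[A=37 B=39] avail[A=37 B=39] open={}
Step 3: reserve R2 B 3 -> on_hand[A=37 B=39] avail[A=37 B=36] open={R2}
Step 4: reserve R3 B 3 -> on_hand[A=37 B=39] avail[A=37 B=33] open={R2,R3}
Step 5: commit R2 -> on_hand[A=37 B=36] avail[A=37 B=33] open={R3}
Step 6: commit R3 -> on_hand[A=37 B=33] avail[A=37 B=33] open={}
Step 7: reserve R4 A 6 -> on_hand[A=37 B=33] avail[A=31 B=33] open={R4}
Step 8: reserve R5 B 7 -> on_hand[A=37 B=33] avail[A=31 B=26] open={R4,R5}
Step 9: reserve R6 A 9 -> on_hand[A=37 B=33] avail[A=22 B=26] open={R4,R5,R6}
Step 10: reserve R7 B 5 -> on_hand[A=37 B=33] avail[A=22 B=21] open={R4,R5,R6,R7}
Step 11: reserve R8 A 9 -> on_hand[A=37 B=33] avail[A=13 B=21] open={R4,R5,R6,R7,R8}
Step 12: reserve R9 B 2 -> on_hand[A=37 B=33] avail[A=13 B=19] open={R4,R5,R6,R7,R8,R9}
Step 13: cancel R8 -> on_hand[A=37 B=33] avail[A=22 B=19] open={R4,R5,R6,R7,R9}
Step 14: reserve R10 B 5 -> on_hand[A=37 B=33] avail[A=22 B=14] open={R10,R4,R5,R6,R7,R9}
Step 15: reserve R11 B 9 -> on_hand[A=37 B=33] avail[A=22 B=5] open={R10,R11,R4,R5,R6,R7,R9}
Step 16: reserve R12 A 4 -> on_hand[A=37 B=33] avail[A=18 B=5] open={R10,R11,R12,R4,R5,R6,R7,R9}
Step 17: commit R5 -> on_hand[A=37 B=26] avail[A=18 B=5] open={R10,R11,R12,R4,R6,R7,R9}
Final available[B] = 5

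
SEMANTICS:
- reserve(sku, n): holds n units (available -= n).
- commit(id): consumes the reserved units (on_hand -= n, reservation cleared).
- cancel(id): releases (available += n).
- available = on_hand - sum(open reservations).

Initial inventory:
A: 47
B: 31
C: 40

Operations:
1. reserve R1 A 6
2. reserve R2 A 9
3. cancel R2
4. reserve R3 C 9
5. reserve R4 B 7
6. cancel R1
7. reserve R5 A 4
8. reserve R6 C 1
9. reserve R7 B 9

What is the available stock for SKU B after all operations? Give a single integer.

Step 1: reserve R1 A 6 -> on_hand[A=47 B=31 C=40] avail[A=41 B=31 C=40] open={R1}
Step 2: reserve R2 A 9 -> on_hand[A=47 B=31 C=40] avail[A=32 B=31 C=40] open={R1,R2}
Step 3: cancel R2 -> on_hand[A=47 B=31 C=40] avail[A=41 B=31 C=40] open={R1}
Step 4: reserve R3 C 9 -> on_hand[A=47 B=31 C=40] avail[A=41 B=31 C=31] open={R1,R3}
Step 5: reserve R4 B 7 -> on_hand[A=47 B=31 C=40] avail[A=41 B=24 C=31] open={R1,R3,R4}
Step 6: cancel R1 -> on_hand[A=47 B=31 C=40] avail[A=47 B=24 C=31] open={R3,R4}
Step 7: reserve R5 A 4 -> on_hand[A=47 B=31 C=40] avail[A=43 B=24 C=31] open={R3,R4,R5}
Step 8: reserve R6 C 1 -> on_hand[A=47 B=31 C=40] avail[A=43 B=24 C=30] open={R3,R4,R5,R6}
Step 9: reserve R7 B 9 -> on_hand[A=47 B=31 C=40] avail[A=43 B=15 C=30] open={R3,R4,R5,R6,R7}
Final available[B] = 15

Answer: 15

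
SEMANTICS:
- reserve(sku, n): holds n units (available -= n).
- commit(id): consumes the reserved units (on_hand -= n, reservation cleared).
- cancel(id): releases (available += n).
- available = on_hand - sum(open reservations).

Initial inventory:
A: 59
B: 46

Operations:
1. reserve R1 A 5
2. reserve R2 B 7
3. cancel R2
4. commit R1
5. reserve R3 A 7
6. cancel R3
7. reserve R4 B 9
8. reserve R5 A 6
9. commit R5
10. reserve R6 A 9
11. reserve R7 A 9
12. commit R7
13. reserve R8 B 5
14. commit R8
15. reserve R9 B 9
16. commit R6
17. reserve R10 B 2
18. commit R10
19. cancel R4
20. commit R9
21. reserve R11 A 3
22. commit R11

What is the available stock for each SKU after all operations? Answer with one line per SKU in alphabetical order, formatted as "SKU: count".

Answer: A: 27
B: 30

Derivation:
Step 1: reserve R1 A 5 -> on_hand[A=59 B=46] avail[A=54 B=46] open={R1}
Step 2: reserve R2 B 7 -> on_hand[A=59 B=46] avail[A=54 B=39] open={R1,R2}
Step 3: cancel R2 -> on_hand[A=59 B=46] avail[A=54 B=46] open={R1}
Step 4: commit R1 -> on_hand[A=54 B=46] avail[A=54 B=46] open={}
Step 5: reserve R3 A 7 -> on_hand[A=54 B=46] avail[A=47 B=46] open={R3}
Step 6: cancel R3 -> on_hand[A=54 B=46] avail[A=54 B=46] open={}
Step 7: reserve R4 B 9 -> on_hand[A=54 B=46] avail[A=54 B=37] open={R4}
Step 8: reserve R5 A 6 -> on_hand[A=54 B=46] avail[A=48 B=37] open={R4,R5}
Step 9: commit R5 -> on_hand[A=48 B=46] avail[A=48 B=37] open={R4}
Step 10: reserve R6 A 9 -> on_hand[A=48 B=46] avail[A=39 B=37] open={R4,R6}
Step 11: reserve R7 A 9 -> on_hand[A=48 B=46] avail[A=30 B=37] open={R4,R6,R7}
Step 12: commit R7 -> on_hand[A=39 B=46] avail[A=30 B=37] open={R4,R6}
Step 13: reserve R8 B 5 -> on_hand[A=39 B=46] avail[A=30 B=32] open={R4,R6,R8}
Step 14: commit R8 -> on_hand[A=39 B=41] avail[A=30 B=32] open={R4,R6}
Step 15: reserve R9 B 9 -> on_hand[A=39 B=41] avail[A=30 B=23] open={R4,R6,R9}
Step 16: commit R6 -> on_hand[A=30 B=41] avail[A=30 B=23] open={R4,R9}
Step 17: reserve R10 B 2 -> on_hand[A=30 B=41] avail[A=30 B=21] open={R10,R4,R9}
Step 18: commit R10 -> on_hand[A=30 B=39] avail[A=30 B=21] open={R4,R9}
Step 19: cancel R4 -> on_hand[A=30 B=39] avail[A=30 B=30] open={R9}
Step 20: commit R9 -> on_hand[A=30 B=30] avail[A=30 B=30] open={}
Step 21: reserve R11 A 3 -> on_hand[A=30 B=30] avail[A=27 B=30] open={R11}
Step 22: commit R11 -> on_hand[A=27 B=30] avail[A=27 B=30] open={}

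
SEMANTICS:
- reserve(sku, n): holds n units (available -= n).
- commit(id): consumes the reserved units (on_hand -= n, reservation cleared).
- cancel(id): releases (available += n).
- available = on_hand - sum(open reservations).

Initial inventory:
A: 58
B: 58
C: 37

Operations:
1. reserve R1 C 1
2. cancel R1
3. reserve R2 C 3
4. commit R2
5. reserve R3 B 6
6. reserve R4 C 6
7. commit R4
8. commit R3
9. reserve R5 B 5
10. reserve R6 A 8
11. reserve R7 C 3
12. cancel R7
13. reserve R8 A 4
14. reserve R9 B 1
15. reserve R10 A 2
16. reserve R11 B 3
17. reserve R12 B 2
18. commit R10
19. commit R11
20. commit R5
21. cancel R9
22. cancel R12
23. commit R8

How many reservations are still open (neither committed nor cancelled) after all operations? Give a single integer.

Step 1: reserve R1 C 1 -> on_hand[A=58 B=58 C=37] avail[A=58 B=58 C=36] open={R1}
Step 2: cancel R1 -> on_hand[A=58 B=58 C=37] avail[A=58 B=58 C=37] open={}
Step 3: reserve R2 C 3 -> on_hand[A=58 B=58 C=37] avail[A=58 B=58 C=34] open={R2}
Step 4: commit R2 -> on_hand[A=58 B=58 C=34] avail[A=58 B=58 C=34] open={}
Step 5: reserve R3 B 6 -> on_hand[A=58 B=58 C=34] avail[A=58 B=52 C=34] open={R3}
Step 6: reserve R4 C 6 -> on_hand[A=58 B=58 C=34] avail[A=58 B=52 C=28] open={R3,R4}
Step 7: commit R4 -> on_hand[A=58 B=58 C=28] avail[A=58 B=52 C=28] open={R3}
Step 8: commit R3 -> on_hand[A=58 B=52 C=28] avail[A=58 B=52 C=28] open={}
Step 9: reserve R5 B 5 -> on_hand[A=58 B=52 C=28] avail[A=58 B=47 C=28] open={R5}
Step 10: reserve R6 A 8 -> on_hand[A=58 B=52 C=28] avail[A=50 B=47 C=28] open={R5,R6}
Step 11: reserve R7 C 3 -> on_hand[A=58 B=52 C=28] avail[A=50 B=47 C=25] open={R5,R6,R7}
Step 12: cancel R7 -> on_hand[A=58 B=52 C=28] avail[A=50 B=47 C=28] open={R5,R6}
Step 13: reserve R8 A 4 -> on_hand[A=58 B=52 C=28] avail[A=46 B=47 C=28] open={R5,R6,R8}
Step 14: reserve R9 B 1 -> on_hand[A=58 B=52 C=28] avail[A=46 B=46 C=28] open={R5,R6,R8,R9}
Step 15: reserve R10 A 2 -> on_hand[A=58 B=52 C=28] avail[A=44 B=46 C=28] open={R10,R5,R6,R8,R9}
Step 16: reserve R11 B 3 -> on_hand[A=58 B=52 C=28] avail[A=44 B=43 C=28] open={R10,R11,R5,R6,R8,R9}
Step 17: reserve R12 B 2 -> on_hand[A=58 B=52 C=28] avail[A=44 B=41 C=28] open={R10,R11,R12,R5,R6,R8,R9}
Step 18: commit R10 -> on_hand[A=56 B=52 C=28] avail[A=44 B=41 C=28] open={R11,R12,R5,R6,R8,R9}
Step 19: commit R11 -> on_hand[A=56 B=49 C=28] avail[A=44 B=41 C=28] open={R12,R5,R6,R8,R9}
Step 20: commit R5 -> on_hand[A=56 B=44 C=28] avail[A=44 B=41 C=28] open={R12,R6,R8,R9}
Step 21: cancel R9 -> on_hand[A=56 B=44 C=28] avail[A=44 B=42 C=28] open={R12,R6,R8}
Step 22: cancel R12 -> on_hand[A=56 B=44 C=28] avail[A=44 B=44 C=28] open={R6,R8}
Step 23: commit R8 -> on_hand[A=52 B=44 C=28] avail[A=44 B=44 C=28] open={R6}
Open reservations: ['R6'] -> 1

Answer: 1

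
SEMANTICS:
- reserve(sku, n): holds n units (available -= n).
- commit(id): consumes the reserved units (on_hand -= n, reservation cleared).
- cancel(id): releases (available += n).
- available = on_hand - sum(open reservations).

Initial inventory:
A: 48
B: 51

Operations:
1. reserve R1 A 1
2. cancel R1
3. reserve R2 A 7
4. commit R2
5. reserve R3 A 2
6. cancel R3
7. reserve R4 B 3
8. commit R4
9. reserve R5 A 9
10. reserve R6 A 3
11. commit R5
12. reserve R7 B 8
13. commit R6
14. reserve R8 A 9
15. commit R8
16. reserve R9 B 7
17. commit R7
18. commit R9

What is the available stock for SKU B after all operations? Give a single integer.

Answer: 33

Derivation:
Step 1: reserve R1 A 1 -> on_hand[A=48 B=51] avail[A=47 B=51] open={R1}
Step 2: cancel R1 -> on_hand[A=48 B=51] avail[A=48 B=51] open={}
Step 3: reserve R2 A 7 -> on_hand[A=48 B=51] avail[A=41 B=51] open={R2}
Step 4: commit R2 -> on_hand[A=41 B=51] avail[A=41 B=51] open={}
Step 5: reserve R3 A 2 -> on_hand[A=41 B=51] avail[A=39 B=51] open={R3}
Step 6: cancel R3 -> on_hand[A=41 B=51] avail[A=41 B=51] open={}
Step 7: reserve R4 B 3 -> on_hand[A=41 B=51] avail[A=41 B=48] open={R4}
Step 8: commit R4 -> on_hand[A=41 B=48] avail[A=41 B=48] open={}
Step 9: reserve R5 A 9 -> on_hand[A=41 B=48] avail[A=32 B=48] open={R5}
Step 10: reserve R6 A 3 -> on_hand[A=41 B=48] avail[A=29 B=48] open={R5,R6}
Step 11: commit R5 -> on_hand[A=32 B=48] avail[A=29 B=48] open={R6}
Step 12: reserve R7 B 8 -> on_hand[A=32 B=48] avail[A=29 B=40] open={R6,R7}
Step 13: commit R6 -> on_hand[A=29 B=48] avail[A=29 B=40] open={R7}
Step 14: reserve R8 A 9 -> on_hand[A=29 B=48] avail[A=20 B=40] open={R7,R8}
Step 15: commit R8 -> on_hand[A=20 B=48] avail[A=20 B=40] open={R7}
Step 16: reserve R9 B 7 -> on_hand[A=20 B=48] avail[A=20 B=33] open={R7,R9}
Step 17: commit R7 -> on_hand[A=20 B=40] avail[A=20 B=33] open={R9}
Step 18: commit R9 -> on_hand[A=20 B=33] avail[A=20 B=33] open={}
Final available[B] = 33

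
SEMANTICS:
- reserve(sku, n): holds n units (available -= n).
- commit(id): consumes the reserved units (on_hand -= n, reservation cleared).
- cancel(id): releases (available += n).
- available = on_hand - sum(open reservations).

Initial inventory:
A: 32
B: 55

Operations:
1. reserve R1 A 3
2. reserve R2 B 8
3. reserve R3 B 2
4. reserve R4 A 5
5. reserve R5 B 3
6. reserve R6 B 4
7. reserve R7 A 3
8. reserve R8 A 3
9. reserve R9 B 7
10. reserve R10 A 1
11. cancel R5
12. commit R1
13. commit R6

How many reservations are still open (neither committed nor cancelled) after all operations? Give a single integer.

Answer: 7

Derivation:
Step 1: reserve R1 A 3 -> on_hand[A=32 B=55] avail[A=29 B=55] open={R1}
Step 2: reserve R2 B 8 -> on_hand[A=32 B=55] avail[A=29 B=47] open={R1,R2}
Step 3: reserve R3 B 2 -> on_hand[A=32 B=55] avail[A=29 B=45] open={R1,R2,R3}
Step 4: reserve R4 A 5 -> on_hand[A=32 B=55] avail[A=24 B=45] open={R1,R2,R3,R4}
Step 5: reserve R5 B 3 -> on_hand[A=32 B=55] avail[A=24 B=42] open={R1,R2,R3,R4,R5}
Step 6: reserve R6 B 4 -> on_hand[A=32 B=55] avail[A=24 B=38] open={R1,R2,R3,R4,R5,R6}
Step 7: reserve R7 A 3 -> on_hand[A=32 B=55] avail[A=21 B=38] open={R1,R2,R3,R4,R5,R6,R7}
Step 8: reserve R8 A 3 -> on_hand[A=32 B=55] avail[A=18 B=38] open={R1,R2,R3,R4,R5,R6,R7,R8}
Step 9: reserve R9 B 7 -> on_hand[A=32 B=55] avail[A=18 B=31] open={R1,R2,R3,R4,R5,R6,R7,R8,R9}
Step 10: reserve R10 A 1 -> on_hand[A=32 B=55] avail[A=17 B=31] open={R1,R10,R2,R3,R4,R5,R6,R7,R8,R9}
Step 11: cancel R5 -> on_hand[A=32 B=55] avail[A=17 B=34] open={R1,R10,R2,R3,R4,R6,R7,R8,R9}
Step 12: commit R1 -> on_hand[A=29 B=55] avail[A=17 B=34] open={R10,R2,R3,R4,R6,R7,R8,R9}
Step 13: commit R6 -> on_hand[A=29 B=51] avail[A=17 B=34] open={R10,R2,R3,R4,R7,R8,R9}
Open reservations: ['R10', 'R2', 'R3', 'R4', 'R7', 'R8', 'R9'] -> 7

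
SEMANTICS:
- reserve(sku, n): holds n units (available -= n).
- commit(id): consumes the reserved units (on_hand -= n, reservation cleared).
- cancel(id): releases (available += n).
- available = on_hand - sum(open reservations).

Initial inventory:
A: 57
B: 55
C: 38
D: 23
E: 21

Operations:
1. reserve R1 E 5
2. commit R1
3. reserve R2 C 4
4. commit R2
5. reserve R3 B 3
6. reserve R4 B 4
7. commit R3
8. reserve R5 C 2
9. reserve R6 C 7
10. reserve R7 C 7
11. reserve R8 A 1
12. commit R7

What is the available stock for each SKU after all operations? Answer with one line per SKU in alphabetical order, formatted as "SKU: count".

Answer: A: 56
B: 48
C: 18
D: 23
E: 16

Derivation:
Step 1: reserve R1 E 5 -> on_hand[A=57 B=55 C=38 D=23 E=21] avail[A=57 B=55 C=38 D=23 E=16] open={R1}
Step 2: commit R1 -> on_hand[A=57 B=55 C=38 D=23 E=16] avail[A=57 B=55 C=38 D=23 E=16] open={}
Step 3: reserve R2 C 4 -> on_hand[A=57 B=55 C=38 D=23 E=16] avail[A=57 B=55 C=34 D=23 E=16] open={R2}
Step 4: commit R2 -> on_hand[A=57 B=55 C=34 D=23 E=16] avail[A=57 B=55 C=34 D=23 E=16] open={}
Step 5: reserve R3 B 3 -> on_hand[A=57 B=55 C=34 D=23 E=16] avail[A=57 B=52 C=34 D=23 E=16] open={R3}
Step 6: reserve R4 B 4 -> on_hand[A=57 B=55 C=34 D=23 E=16] avail[A=57 B=48 C=34 D=23 E=16] open={R3,R4}
Step 7: commit R3 -> on_hand[A=57 B=52 C=34 D=23 E=16] avail[A=57 B=48 C=34 D=23 E=16] open={R4}
Step 8: reserve R5 C 2 -> on_hand[A=57 B=52 C=34 D=23 E=16] avail[A=57 B=48 C=32 D=23 E=16] open={R4,R5}
Step 9: reserve R6 C 7 -> on_hand[A=57 B=52 C=34 D=23 E=16] avail[A=57 B=48 C=25 D=23 E=16] open={R4,R5,R6}
Step 10: reserve R7 C 7 -> on_hand[A=57 B=52 C=34 D=23 E=16] avail[A=57 B=48 C=18 D=23 E=16] open={R4,R5,R6,R7}
Step 11: reserve R8 A 1 -> on_hand[A=57 B=52 C=34 D=23 E=16] avail[A=56 B=48 C=18 D=23 E=16] open={R4,R5,R6,R7,R8}
Step 12: commit R7 -> on_hand[A=57 B=52 C=27 D=23 E=16] avail[A=56 B=48 C=18 D=23 E=16] open={R4,R5,R6,R8}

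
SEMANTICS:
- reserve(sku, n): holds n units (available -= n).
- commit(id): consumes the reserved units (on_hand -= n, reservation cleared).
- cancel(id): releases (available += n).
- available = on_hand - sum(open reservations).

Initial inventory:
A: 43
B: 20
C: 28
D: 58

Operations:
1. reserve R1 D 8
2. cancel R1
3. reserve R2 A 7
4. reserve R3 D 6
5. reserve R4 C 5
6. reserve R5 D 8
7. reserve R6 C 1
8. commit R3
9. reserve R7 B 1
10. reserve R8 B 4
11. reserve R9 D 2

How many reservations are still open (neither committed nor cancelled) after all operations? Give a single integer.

Step 1: reserve R1 D 8 -> on_hand[A=43 B=20 C=28 D=58] avail[A=43 B=20 C=28 D=50] open={R1}
Step 2: cancel R1 -> on_hand[A=43 B=20 C=28 D=58] avail[A=43 B=20 C=28 D=58] open={}
Step 3: reserve R2 A 7 -> on_hand[A=43 B=20 C=28 D=58] avail[A=36 B=20 C=28 D=58] open={R2}
Step 4: reserve R3 D 6 -> on_hand[A=43 B=20 C=28 D=58] avail[A=36 B=20 C=28 D=52] open={R2,R3}
Step 5: reserve R4 C 5 -> on_hand[A=43 B=20 C=28 D=58] avail[A=36 B=20 C=23 D=52] open={R2,R3,R4}
Step 6: reserve R5 D 8 -> on_hand[A=43 B=20 C=28 D=58] avail[A=36 B=20 C=23 D=44] open={R2,R3,R4,R5}
Step 7: reserve R6 C 1 -> on_hand[A=43 B=20 C=28 D=58] avail[A=36 B=20 C=22 D=44] open={R2,R3,R4,R5,R6}
Step 8: commit R3 -> on_hand[A=43 B=20 C=28 D=52] avail[A=36 B=20 C=22 D=44] open={R2,R4,R5,R6}
Step 9: reserve R7 B 1 -> on_hand[A=43 B=20 C=28 D=52] avail[A=36 B=19 C=22 D=44] open={R2,R4,R5,R6,R7}
Step 10: reserve R8 B 4 -> on_hand[A=43 B=20 C=28 D=52] avail[A=36 B=15 C=22 D=44] open={R2,R4,R5,R6,R7,R8}
Step 11: reserve R9 D 2 -> on_hand[A=43 B=20 C=28 D=52] avail[A=36 B=15 C=22 D=42] open={R2,R4,R5,R6,R7,R8,R9}
Open reservations: ['R2', 'R4', 'R5', 'R6', 'R7', 'R8', 'R9'] -> 7

Answer: 7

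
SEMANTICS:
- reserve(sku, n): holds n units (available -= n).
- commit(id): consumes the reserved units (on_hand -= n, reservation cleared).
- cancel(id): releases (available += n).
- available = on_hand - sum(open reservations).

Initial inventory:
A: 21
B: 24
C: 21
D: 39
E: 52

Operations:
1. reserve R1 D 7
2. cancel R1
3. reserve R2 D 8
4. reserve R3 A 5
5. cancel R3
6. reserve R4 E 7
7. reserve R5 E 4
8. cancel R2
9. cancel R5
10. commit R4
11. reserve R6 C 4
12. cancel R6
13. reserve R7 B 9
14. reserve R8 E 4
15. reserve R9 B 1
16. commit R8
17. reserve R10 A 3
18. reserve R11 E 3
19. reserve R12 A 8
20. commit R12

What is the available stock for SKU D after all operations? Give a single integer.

Step 1: reserve R1 D 7 -> on_hand[A=21 B=24 C=21 D=39 E=52] avail[A=21 B=24 C=21 D=32 E=52] open={R1}
Step 2: cancel R1 -> on_hand[A=21 B=24 C=21 D=39 E=52] avail[A=21 B=24 C=21 D=39 E=52] open={}
Step 3: reserve R2 D 8 -> on_hand[A=21 B=24 C=21 D=39 E=52] avail[A=21 B=24 C=21 D=31 E=52] open={R2}
Step 4: reserve R3 A 5 -> on_hand[A=21 B=24 C=21 D=39 E=52] avail[A=16 B=24 C=21 D=31 E=52] open={R2,R3}
Step 5: cancel R3 -> on_hand[A=21 B=24 C=21 D=39 E=52] avail[A=21 B=24 C=21 D=31 E=52] open={R2}
Step 6: reserve R4 E 7 -> on_hand[A=21 B=24 C=21 D=39 E=52] avail[A=21 B=24 C=21 D=31 E=45] open={R2,R4}
Step 7: reserve R5 E 4 -> on_hand[A=21 B=24 C=21 D=39 E=52] avail[A=21 B=24 C=21 D=31 E=41] open={R2,R4,R5}
Step 8: cancel R2 -> on_hand[A=21 B=24 C=21 D=39 E=52] avail[A=21 B=24 C=21 D=39 E=41] open={R4,R5}
Step 9: cancel R5 -> on_hand[A=21 B=24 C=21 D=39 E=52] avail[A=21 B=24 C=21 D=39 E=45] open={R4}
Step 10: commit R4 -> on_hand[A=21 B=24 C=21 D=39 E=45] avail[A=21 B=24 C=21 D=39 E=45] open={}
Step 11: reserve R6 C 4 -> on_hand[A=21 B=24 C=21 D=39 E=45] avail[A=21 B=24 C=17 D=39 E=45] open={R6}
Step 12: cancel R6 -> on_hand[A=21 B=24 C=21 D=39 E=45] avail[A=21 B=24 C=21 D=39 E=45] open={}
Step 13: reserve R7 B 9 -> on_hand[A=21 B=24 C=21 D=39 E=45] avail[A=21 B=15 C=21 D=39 E=45] open={R7}
Step 14: reserve R8 E 4 -> on_hand[A=21 B=24 C=21 D=39 E=45] avail[A=21 B=15 C=21 D=39 E=41] open={R7,R8}
Step 15: reserve R9 B 1 -> on_hand[A=21 B=24 C=21 D=39 E=45] avail[A=21 B=14 C=21 D=39 E=41] open={R7,R8,R9}
Step 16: commit R8 -> on_hand[A=21 B=24 C=21 D=39 E=41] avail[A=21 B=14 C=21 D=39 E=41] open={R7,R9}
Step 17: reserve R10 A 3 -> on_hand[A=21 B=24 C=21 D=39 E=41] avail[A=18 B=14 C=21 D=39 E=41] open={R10,R7,R9}
Step 18: reserve R11 E 3 -> on_hand[A=21 B=24 C=21 D=39 E=41] avail[A=18 B=14 C=21 D=39 E=38] open={R10,R11,R7,R9}
Step 19: reserve R12 A 8 -> on_hand[A=21 B=24 C=21 D=39 E=41] avail[A=10 B=14 C=21 D=39 E=38] open={R10,R11,R12,R7,R9}
Step 20: commit R12 -> on_hand[A=13 B=24 C=21 D=39 E=41] avail[A=10 B=14 C=21 D=39 E=38] open={R10,R11,R7,R9}
Final available[D] = 39

Answer: 39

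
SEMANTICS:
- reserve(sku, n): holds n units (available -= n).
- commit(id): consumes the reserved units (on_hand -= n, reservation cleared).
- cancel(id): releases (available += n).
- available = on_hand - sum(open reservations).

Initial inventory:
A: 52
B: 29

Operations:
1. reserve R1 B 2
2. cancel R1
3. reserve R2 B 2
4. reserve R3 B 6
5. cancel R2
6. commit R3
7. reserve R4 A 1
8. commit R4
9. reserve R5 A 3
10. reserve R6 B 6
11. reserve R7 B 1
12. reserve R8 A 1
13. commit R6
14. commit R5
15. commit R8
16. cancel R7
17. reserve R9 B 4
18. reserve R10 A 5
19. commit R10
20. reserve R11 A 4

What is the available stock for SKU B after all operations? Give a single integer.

Answer: 13

Derivation:
Step 1: reserve R1 B 2 -> on_hand[A=52 B=29] avail[A=52 B=27] open={R1}
Step 2: cancel R1 -> on_hand[A=52 B=29] avail[A=52 B=29] open={}
Step 3: reserve R2 B 2 -> on_hand[A=52 B=29] avail[A=52 B=27] open={R2}
Step 4: reserve R3 B 6 -> on_hand[A=52 B=29] avail[A=52 B=21] open={R2,R3}
Step 5: cancel R2 -> on_hand[A=52 B=29] avail[A=52 B=23] open={R3}
Step 6: commit R3 -> on_hand[A=52 B=23] avail[A=52 B=23] open={}
Step 7: reserve R4 A 1 -> on_hand[A=52 B=23] avail[A=51 B=23] open={R4}
Step 8: commit R4 -> on_hand[A=51 B=23] avail[A=51 B=23] open={}
Step 9: reserve R5 A 3 -> on_hand[A=51 B=23] avail[A=48 B=23] open={R5}
Step 10: reserve R6 B 6 -> on_hand[A=51 B=23] avail[A=48 B=17] open={R5,R6}
Step 11: reserve R7 B 1 -> on_hand[A=51 B=23] avail[A=48 B=16] open={R5,R6,R7}
Step 12: reserve R8 A 1 -> on_hand[A=51 B=23] avail[A=47 B=16] open={R5,R6,R7,R8}
Step 13: commit R6 -> on_hand[A=51 B=17] avail[A=47 B=16] open={R5,R7,R8}
Step 14: commit R5 -> on_hand[A=48 B=17] avail[A=47 B=16] open={R7,R8}
Step 15: commit R8 -> on_hand[A=47 B=17] avail[A=47 B=16] open={R7}
Step 16: cancel R7 -> on_hand[A=47 B=17] avail[A=47 B=17] open={}
Step 17: reserve R9 B 4 -> on_hand[A=47 B=17] avail[A=47 B=13] open={R9}
Step 18: reserve R10 A 5 -> on_hand[A=47 B=17] avail[A=42 B=13] open={R10,R9}
Step 19: commit R10 -> on_hand[A=42 B=17] avail[A=42 B=13] open={R9}
Step 20: reserve R11 A 4 -> on_hand[A=42 B=17] avail[A=38 B=13] open={R11,R9}
Final available[B] = 13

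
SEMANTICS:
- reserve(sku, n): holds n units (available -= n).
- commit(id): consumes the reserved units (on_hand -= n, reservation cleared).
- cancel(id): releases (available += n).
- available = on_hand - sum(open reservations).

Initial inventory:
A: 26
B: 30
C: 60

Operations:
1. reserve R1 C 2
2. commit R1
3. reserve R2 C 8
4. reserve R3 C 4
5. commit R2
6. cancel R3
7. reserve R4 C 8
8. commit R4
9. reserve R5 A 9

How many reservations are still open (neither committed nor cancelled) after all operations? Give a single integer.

Answer: 1

Derivation:
Step 1: reserve R1 C 2 -> on_hand[A=26 B=30 C=60] avail[A=26 B=30 C=58] open={R1}
Step 2: commit R1 -> on_hand[A=26 B=30 C=58] avail[A=26 B=30 C=58] open={}
Step 3: reserve R2 C 8 -> on_hand[A=26 B=30 C=58] avail[A=26 B=30 C=50] open={R2}
Step 4: reserve R3 C 4 -> on_hand[A=26 B=30 C=58] avail[A=26 B=30 C=46] open={R2,R3}
Step 5: commit R2 -> on_hand[A=26 B=30 C=50] avail[A=26 B=30 C=46] open={R3}
Step 6: cancel R3 -> on_hand[A=26 B=30 C=50] avail[A=26 B=30 C=50] open={}
Step 7: reserve R4 C 8 -> on_hand[A=26 B=30 C=50] avail[A=26 B=30 C=42] open={R4}
Step 8: commit R4 -> on_hand[A=26 B=30 C=42] avail[A=26 B=30 C=42] open={}
Step 9: reserve R5 A 9 -> on_hand[A=26 B=30 C=42] avail[A=17 B=30 C=42] open={R5}
Open reservations: ['R5'] -> 1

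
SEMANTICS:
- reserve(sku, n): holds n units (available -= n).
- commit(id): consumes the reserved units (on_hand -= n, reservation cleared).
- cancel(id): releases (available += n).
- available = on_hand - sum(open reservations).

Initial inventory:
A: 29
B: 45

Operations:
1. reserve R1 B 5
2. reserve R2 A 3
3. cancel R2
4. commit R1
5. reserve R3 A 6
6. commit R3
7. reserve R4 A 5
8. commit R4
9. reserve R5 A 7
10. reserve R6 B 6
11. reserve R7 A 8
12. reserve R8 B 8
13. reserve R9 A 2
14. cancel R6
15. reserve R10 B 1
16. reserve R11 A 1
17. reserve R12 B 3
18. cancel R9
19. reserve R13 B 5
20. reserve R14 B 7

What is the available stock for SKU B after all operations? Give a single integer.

Step 1: reserve R1 B 5 -> on_hand[A=29 B=45] avail[A=29 B=40] open={R1}
Step 2: reserve R2 A 3 -> on_hand[A=29 B=45] avail[A=26 B=40] open={R1,R2}
Step 3: cancel R2 -> on_hand[A=29 B=45] avail[A=29 B=40] open={R1}
Step 4: commit R1 -> on_hand[A=29 B=40] avail[A=29 B=40] open={}
Step 5: reserve R3 A 6 -> on_hand[A=29 B=40] avail[A=23 B=40] open={R3}
Step 6: commit R3 -> on_hand[A=23 B=40] avail[A=23 B=40] open={}
Step 7: reserve R4 A 5 -> on_hand[A=23 B=40] avail[A=18 B=40] open={R4}
Step 8: commit R4 -> on_hand[A=18 B=40] avail[A=18 B=40] open={}
Step 9: reserve R5 A 7 -> on_hand[A=18 B=40] avail[A=11 B=40] open={R5}
Step 10: reserve R6 B 6 -> on_hand[A=18 B=40] avail[A=11 B=34] open={R5,R6}
Step 11: reserve R7 A 8 -> on_hand[A=18 B=40] avail[A=3 B=34] open={R5,R6,R7}
Step 12: reserve R8 B 8 -> on_hand[A=18 B=40] avail[A=3 B=26] open={R5,R6,R7,R8}
Step 13: reserve R9 A 2 -> on_hand[A=18 B=40] avail[A=1 B=26] open={R5,R6,R7,R8,R9}
Step 14: cancel R6 -> on_hand[A=18 B=40] avail[A=1 B=32] open={R5,R7,R8,R9}
Step 15: reserve R10 B 1 -> on_hand[A=18 B=40] avail[A=1 B=31] open={R10,R5,R7,R8,R9}
Step 16: reserve R11 A 1 -> on_hand[A=18 B=40] avail[A=0 B=31] open={R10,R11,R5,R7,R8,R9}
Step 17: reserve R12 B 3 -> on_hand[A=18 B=40] avail[A=0 B=28] open={R10,R11,R12,R5,R7,R8,R9}
Step 18: cancel R9 -> on_hand[A=18 B=40] avail[A=2 B=28] open={R10,R11,R12,R5,R7,R8}
Step 19: reserve R13 B 5 -> on_hand[A=18 B=40] avail[A=2 B=23] open={R10,R11,R12,R13,R5,R7,R8}
Step 20: reserve R14 B 7 -> on_hand[A=18 B=40] avail[A=2 B=16] open={R10,R11,R12,R13,R14,R5,R7,R8}
Final available[B] = 16

Answer: 16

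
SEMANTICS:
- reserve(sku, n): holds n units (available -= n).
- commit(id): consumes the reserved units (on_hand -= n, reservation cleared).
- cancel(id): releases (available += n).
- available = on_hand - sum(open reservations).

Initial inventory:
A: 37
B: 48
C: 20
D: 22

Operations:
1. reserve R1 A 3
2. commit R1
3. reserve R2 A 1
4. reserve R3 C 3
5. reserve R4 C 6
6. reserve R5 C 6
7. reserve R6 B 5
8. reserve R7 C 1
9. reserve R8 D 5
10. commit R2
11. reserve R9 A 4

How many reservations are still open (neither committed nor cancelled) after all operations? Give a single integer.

Answer: 7

Derivation:
Step 1: reserve R1 A 3 -> on_hand[A=37 B=48 C=20 D=22] avail[A=34 B=48 C=20 D=22] open={R1}
Step 2: commit R1 -> on_hand[A=34 B=48 C=20 D=22] avail[A=34 B=48 C=20 D=22] open={}
Step 3: reserve R2 A 1 -> on_hand[A=34 B=48 C=20 D=22] avail[A=33 B=48 C=20 D=22] open={R2}
Step 4: reserve R3 C 3 -> on_hand[A=34 B=48 C=20 D=22] avail[A=33 B=48 C=17 D=22] open={R2,R3}
Step 5: reserve R4 C 6 -> on_hand[A=34 B=48 C=20 D=22] avail[A=33 B=48 C=11 D=22] open={R2,R3,R4}
Step 6: reserve R5 C 6 -> on_hand[A=34 B=48 C=20 D=22] avail[A=33 B=48 C=5 D=22] open={R2,R3,R4,R5}
Step 7: reserve R6 B 5 -> on_hand[A=34 B=48 C=20 D=22] avail[A=33 B=43 C=5 D=22] open={R2,R3,R4,R5,R6}
Step 8: reserve R7 C 1 -> on_hand[A=34 B=48 C=20 D=22] avail[A=33 B=43 C=4 D=22] open={R2,R3,R4,R5,R6,R7}
Step 9: reserve R8 D 5 -> on_hand[A=34 B=48 C=20 D=22] avail[A=33 B=43 C=4 D=17] open={R2,R3,R4,R5,R6,R7,R8}
Step 10: commit R2 -> on_hand[A=33 B=48 C=20 D=22] avail[A=33 B=43 C=4 D=17] open={R3,R4,R5,R6,R7,R8}
Step 11: reserve R9 A 4 -> on_hand[A=33 B=48 C=20 D=22] avail[A=29 B=43 C=4 D=17] open={R3,R4,R5,R6,R7,R8,R9}
Open reservations: ['R3', 'R4', 'R5', 'R6', 'R7', 'R8', 'R9'] -> 7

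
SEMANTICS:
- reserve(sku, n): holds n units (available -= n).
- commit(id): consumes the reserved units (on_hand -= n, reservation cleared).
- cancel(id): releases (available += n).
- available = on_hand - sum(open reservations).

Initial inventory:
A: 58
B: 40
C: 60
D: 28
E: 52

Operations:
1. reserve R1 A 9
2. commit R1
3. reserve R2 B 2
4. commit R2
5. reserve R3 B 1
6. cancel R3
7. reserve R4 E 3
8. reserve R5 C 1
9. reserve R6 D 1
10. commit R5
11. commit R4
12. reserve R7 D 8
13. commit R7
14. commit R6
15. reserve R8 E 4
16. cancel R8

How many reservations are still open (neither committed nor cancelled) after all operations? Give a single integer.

Step 1: reserve R1 A 9 -> on_hand[A=58 B=40 C=60 D=28 E=52] avail[A=49 B=40 C=60 D=28 E=52] open={R1}
Step 2: commit R1 -> on_hand[A=49 B=40 C=60 D=28 E=52] avail[A=49 B=40 C=60 D=28 E=52] open={}
Step 3: reserve R2 B 2 -> on_hand[A=49 B=40 C=60 D=28 E=52] avail[A=49 B=38 C=60 D=28 E=52] open={R2}
Step 4: commit R2 -> on_hand[A=49 B=38 C=60 D=28 E=52] avail[A=49 B=38 C=60 D=28 E=52] open={}
Step 5: reserve R3 B 1 -> on_hand[A=49 B=38 C=60 D=28 E=52] avail[A=49 B=37 C=60 D=28 E=52] open={R3}
Step 6: cancel R3 -> on_hand[A=49 B=38 C=60 D=28 E=52] avail[A=49 B=38 C=60 D=28 E=52] open={}
Step 7: reserve R4 E 3 -> on_hand[A=49 B=38 C=60 D=28 E=52] avail[A=49 B=38 C=60 D=28 E=49] open={R4}
Step 8: reserve R5 C 1 -> on_hand[A=49 B=38 C=60 D=28 E=52] avail[A=49 B=38 C=59 D=28 E=49] open={R4,R5}
Step 9: reserve R6 D 1 -> on_hand[A=49 B=38 C=60 D=28 E=52] avail[A=49 B=38 C=59 D=27 E=49] open={R4,R5,R6}
Step 10: commit R5 -> on_hand[A=49 B=38 C=59 D=28 E=52] avail[A=49 B=38 C=59 D=27 E=49] open={R4,R6}
Step 11: commit R4 -> on_hand[A=49 B=38 C=59 D=28 E=49] avail[A=49 B=38 C=59 D=27 E=49] open={R6}
Step 12: reserve R7 D 8 -> on_hand[A=49 B=38 C=59 D=28 E=49] avail[A=49 B=38 C=59 D=19 E=49] open={R6,R7}
Step 13: commit R7 -> on_hand[A=49 B=38 C=59 D=20 E=49] avail[A=49 B=38 C=59 D=19 E=49] open={R6}
Step 14: commit R6 -> on_hand[A=49 B=38 C=59 D=19 E=49] avail[A=49 B=38 C=59 D=19 E=49] open={}
Step 15: reserve R8 E 4 -> on_hand[A=49 B=38 C=59 D=19 E=49] avail[A=49 B=38 C=59 D=19 E=45] open={R8}
Step 16: cancel R8 -> on_hand[A=49 B=38 C=59 D=19 E=49] avail[A=49 B=38 C=59 D=19 E=49] open={}
Open reservations: [] -> 0

Answer: 0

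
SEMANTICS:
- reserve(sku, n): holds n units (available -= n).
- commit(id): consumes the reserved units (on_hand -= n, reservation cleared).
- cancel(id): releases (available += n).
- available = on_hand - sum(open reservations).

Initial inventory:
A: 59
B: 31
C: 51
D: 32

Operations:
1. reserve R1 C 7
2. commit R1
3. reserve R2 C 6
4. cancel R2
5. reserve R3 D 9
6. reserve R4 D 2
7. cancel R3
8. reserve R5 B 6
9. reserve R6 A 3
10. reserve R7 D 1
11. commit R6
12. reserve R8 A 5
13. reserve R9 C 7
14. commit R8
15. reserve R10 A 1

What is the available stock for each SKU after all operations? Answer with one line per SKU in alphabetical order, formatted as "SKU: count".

Answer: A: 50
B: 25
C: 37
D: 29

Derivation:
Step 1: reserve R1 C 7 -> on_hand[A=59 B=31 C=51 D=32] avail[A=59 B=31 C=44 D=32] open={R1}
Step 2: commit R1 -> on_hand[A=59 B=31 C=44 D=32] avail[A=59 B=31 C=44 D=32] open={}
Step 3: reserve R2 C 6 -> on_hand[A=59 B=31 C=44 D=32] avail[A=59 B=31 C=38 D=32] open={R2}
Step 4: cancel R2 -> on_hand[A=59 B=31 C=44 D=32] avail[A=59 B=31 C=44 D=32] open={}
Step 5: reserve R3 D 9 -> on_hand[A=59 B=31 C=44 D=32] avail[A=59 B=31 C=44 D=23] open={R3}
Step 6: reserve R4 D 2 -> on_hand[A=59 B=31 C=44 D=32] avail[A=59 B=31 C=44 D=21] open={R3,R4}
Step 7: cancel R3 -> on_hand[A=59 B=31 C=44 D=32] avail[A=59 B=31 C=44 D=30] open={R4}
Step 8: reserve R5 B 6 -> on_hand[A=59 B=31 C=44 D=32] avail[A=59 B=25 C=44 D=30] open={R4,R5}
Step 9: reserve R6 A 3 -> on_hand[A=59 B=31 C=44 D=32] avail[A=56 B=25 C=44 D=30] open={R4,R5,R6}
Step 10: reserve R7 D 1 -> on_hand[A=59 B=31 C=44 D=32] avail[A=56 B=25 C=44 D=29] open={R4,R5,R6,R7}
Step 11: commit R6 -> on_hand[A=56 B=31 C=44 D=32] avail[A=56 B=25 C=44 D=29] open={R4,R5,R7}
Step 12: reserve R8 A 5 -> on_hand[A=56 B=31 C=44 D=32] avail[A=51 B=25 C=44 D=29] open={R4,R5,R7,R8}
Step 13: reserve R9 C 7 -> on_hand[A=56 B=31 C=44 D=32] avail[A=51 B=25 C=37 D=29] open={R4,R5,R7,R8,R9}
Step 14: commit R8 -> on_hand[A=51 B=31 C=44 D=32] avail[A=51 B=25 C=37 D=29] open={R4,R5,R7,R9}
Step 15: reserve R10 A 1 -> on_hand[A=51 B=31 C=44 D=32] avail[A=50 B=25 C=37 D=29] open={R10,R4,R5,R7,R9}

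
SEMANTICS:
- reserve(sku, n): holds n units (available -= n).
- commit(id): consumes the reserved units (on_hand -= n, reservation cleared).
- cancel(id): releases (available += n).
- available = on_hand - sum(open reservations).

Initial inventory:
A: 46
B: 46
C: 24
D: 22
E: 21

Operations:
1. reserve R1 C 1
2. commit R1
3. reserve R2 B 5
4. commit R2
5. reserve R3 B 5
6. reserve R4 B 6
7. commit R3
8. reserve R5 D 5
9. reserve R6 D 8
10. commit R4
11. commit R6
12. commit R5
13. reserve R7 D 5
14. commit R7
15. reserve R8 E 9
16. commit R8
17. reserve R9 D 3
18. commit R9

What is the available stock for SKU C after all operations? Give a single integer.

Step 1: reserve R1 C 1 -> on_hand[A=46 B=46 C=24 D=22 E=21] avail[A=46 B=46 C=23 D=22 E=21] open={R1}
Step 2: commit R1 -> on_hand[A=46 B=46 C=23 D=22 E=21] avail[A=46 B=46 C=23 D=22 E=21] open={}
Step 3: reserve R2 B 5 -> on_hand[A=46 B=46 C=23 D=22 E=21] avail[A=46 B=41 C=23 D=22 E=21] open={R2}
Step 4: commit R2 -> on_hand[A=46 B=41 C=23 D=22 E=21] avail[A=46 B=41 C=23 D=22 E=21] open={}
Step 5: reserve R3 B 5 -> on_hand[A=46 B=41 C=23 D=22 E=21] avail[A=46 B=36 C=23 D=22 E=21] open={R3}
Step 6: reserve R4 B 6 -> on_hand[A=46 B=41 C=23 D=22 E=21] avail[A=46 B=30 C=23 D=22 E=21] open={R3,R4}
Step 7: commit R3 -> on_hand[A=46 B=36 C=23 D=22 E=21] avail[A=46 B=30 C=23 D=22 E=21] open={R4}
Step 8: reserve R5 D 5 -> on_hand[A=46 B=36 C=23 D=22 E=21] avail[A=46 B=30 C=23 D=17 E=21] open={R4,R5}
Step 9: reserve R6 D 8 -> on_hand[A=46 B=36 C=23 D=22 E=21] avail[A=46 B=30 C=23 D=9 E=21] open={R4,R5,R6}
Step 10: commit R4 -> on_hand[A=46 B=30 C=23 D=22 E=21] avail[A=46 B=30 C=23 D=9 E=21] open={R5,R6}
Step 11: commit R6 -> on_hand[A=46 B=30 C=23 D=14 E=21] avail[A=46 B=30 C=23 D=9 E=21] open={R5}
Step 12: commit R5 -> on_hand[A=46 B=30 C=23 D=9 E=21] avail[A=46 B=30 C=23 D=9 E=21] open={}
Step 13: reserve R7 D 5 -> on_hand[A=46 B=30 C=23 D=9 E=21] avail[A=46 B=30 C=23 D=4 E=21] open={R7}
Step 14: commit R7 -> on_hand[A=46 B=30 C=23 D=4 E=21] avail[A=46 B=30 C=23 D=4 E=21] open={}
Step 15: reserve R8 E 9 -> on_hand[A=46 B=30 C=23 D=4 E=21] avail[A=46 B=30 C=23 D=4 E=12] open={R8}
Step 16: commit R8 -> on_hand[A=46 B=30 C=23 D=4 E=12] avail[A=46 B=30 C=23 D=4 E=12] open={}
Step 17: reserve R9 D 3 -> on_hand[A=46 B=30 C=23 D=4 E=12] avail[A=46 B=30 C=23 D=1 E=12] open={R9}
Step 18: commit R9 -> on_hand[A=46 B=30 C=23 D=1 E=12] avail[A=46 B=30 C=23 D=1 E=12] open={}
Final available[C] = 23

Answer: 23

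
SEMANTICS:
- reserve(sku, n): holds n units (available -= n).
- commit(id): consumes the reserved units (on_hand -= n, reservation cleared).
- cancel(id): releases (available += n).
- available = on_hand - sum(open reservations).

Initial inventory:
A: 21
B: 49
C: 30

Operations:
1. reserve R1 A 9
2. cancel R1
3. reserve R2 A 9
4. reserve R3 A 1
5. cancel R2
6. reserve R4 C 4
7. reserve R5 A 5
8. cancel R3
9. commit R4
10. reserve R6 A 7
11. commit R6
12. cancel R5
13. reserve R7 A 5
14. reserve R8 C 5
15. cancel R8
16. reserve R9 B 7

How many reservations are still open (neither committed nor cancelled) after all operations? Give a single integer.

Answer: 2

Derivation:
Step 1: reserve R1 A 9 -> on_hand[A=21 B=49 C=30] avail[A=12 B=49 C=30] open={R1}
Step 2: cancel R1 -> on_hand[A=21 B=49 C=30] avail[A=21 B=49 C=30] open={}
Step 3: reserve R2 A 9 -> on_hand[A=21 B=49 C=30] avail[A=12 B=49 C=30] open={R2}
Step 4: reserve R3 A 1 -> on_hand[A=21 B=49 C=30] avail[A=11 B=49 C=30] open={R2,R3}
Step 5: cancel R2 -> on_hand[A=21 B=49 C=30] avail[A=20 B=49 C=30] open={R3}
Step 6: reserve R4 C 4 -> on_hand[A=21 B=49 C=30] avail[A=20 B=49 C=26] open={R3,R4}
Step 7: reserve R5 A 5 -> on_hand[A=21 B=49 C=30] avail[A=15 B=49 C=26] open={R3,R4,R5}
Step 8: cancel R3 -> on_hand[A=21 B=49 C=30] avail[A=16 B=49 C=26] open={R4,R5}
Step 9: commit R4 -> on_hand[A=21 B=49 C=26] avail[A=16 B=49 C=26] open={R5}
Step 10: reserve R6 A 7 -> on_hand[A=21 B=49 C=26] avail[A=9 B=49 C=26] open={R5,R6}
Step 11: commit R6 -> on_hand[A=14 B=49 C=26] avail[A=9 B=49 C=26] open={R5}
Step 12: cancel R5 -> on_hand[A=14 B=49 C=26] avail[A=14 B=49 C=26] open={}
Step 13: reserve R7 A 5 -> on_hand[A=14 B=49 C=26] avail[A=9 B=49 C=26] open={R7}
Step 14: reserve R8 C 5 -> on_hand[A=14 B=49 C=26] avail[A=9 B=49 C=21] open={R7,R8}
Step 15: cancel R8 -> on_hand[A=14 B=49 C=26] avail[A=9 B=49 C=26] open={R7}
Step 16: reserve R9 B 7 -> on_hand[A=14 B=49 C=26] avail[A=9 B=42 C=26] open={R7,R9}
Open reservations: ['R7', 'R9'] -> 2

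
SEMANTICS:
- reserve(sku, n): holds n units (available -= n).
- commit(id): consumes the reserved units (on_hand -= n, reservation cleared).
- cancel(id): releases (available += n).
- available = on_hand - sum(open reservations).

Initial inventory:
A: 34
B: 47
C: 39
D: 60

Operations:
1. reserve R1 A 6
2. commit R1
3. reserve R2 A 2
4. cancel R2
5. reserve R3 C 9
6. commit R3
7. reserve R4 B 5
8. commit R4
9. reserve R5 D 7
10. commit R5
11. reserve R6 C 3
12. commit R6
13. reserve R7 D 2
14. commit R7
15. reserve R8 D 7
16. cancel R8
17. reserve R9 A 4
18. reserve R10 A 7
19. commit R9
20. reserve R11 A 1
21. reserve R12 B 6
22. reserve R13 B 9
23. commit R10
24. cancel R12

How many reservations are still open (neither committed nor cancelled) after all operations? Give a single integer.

Step 1: reserve R1 A 6 -> on_hand[A=34 B=47 C=39 D=60] avail[A=28 B=47 C=39 D=60] open={R1}
Step 2: commit R1 -> on_hand[A=28 B=47 C=39 D=60] avail[A=28 B=47 C=39 D=60] open={}
Step 3: reserve R2 A 2 -> on_hand[A=28 B=47 C=39 D=60] avail[A=26 B=47 C=39 D=60] open={R2}
Step 4: cancel R2 -> on_hand[A=28 B=47 C=39 D=60] avail[A=28 B=47 C=39 D=60] open={}
Step 5: reserve R3 C 9 -> on_hand[A=28 B=47 C=39 D=60] avail[A=28 B=47 C=30 D=60] open={R3}
Step 6: commit R3 -> on_hand[A=28 B=47 C=30 D=60] avail[A=28 B=47 C=30 D=60] open={}
Step 7: reserve R4 B 5 -> on_hand[A=28 B=47 C=30 D=60] avail[A=28 B=42 C=30 D=60] open={R4}
Step 8: commit R4 -> on_hand[A=28 B=42 C=30 D=60] avail[A=28 B=42 C=30 D=60] open={}
Step 9: reserve R5 D 7 -> on_hand[A=28 B=42 C=30 D=60] avail[A=28 B=42 C=30 D=53] open={R5}
Step 10: commit R5 -> on_hand[A=28 B=42 C=30 D=53] avail[A=28 B=42 C=30 D=53] open={}
Step 11: reserve R6 C 3 -> on_hand[A=28 B=42 C=30 D=53] avail[A=28 B=42 C=27 D=53] open={R6}
Step 12: commit R6 -> on_hand[A=28 B=42 C=27 D=53] avail[A=28 B=42 C=27 D=53] open={}
Step 13: reserve R7 D 2 -> on_hand[A=28 B=42 C=27 D=53] avail[A=28 B=42 C=27 D=51] open={R7}
Step 14: commit R7 -> on_hand[A=28 B=42 C=27 D=51] avail[A=28 B=42 C=27 D=51] open={}
Step 15: reserve R8 D 7 -> on_hand[A=28 B=42 C=27 D=51] avail[A=28 B=42 C=27 D=44] open={R8}
Step 16: cancel R8 -> on_hand[A=28 B=42 C=27 D=51] avail[A=28 B=42 C=27 D=51] open={}
Step 17: reserve R9 A 4 -> on_hand[A=28 B=42 C=27 D=51] avail[A=24 B=42 C=27 D=51] open={R9}
Step 18: reserve R10 A 7 -> on_hand[A=28 B=42 C=27 D=51] avail[A=17 B=42 C=27 D=51] open={R10,R9}
Step 19: commit R9 -> on_hand[A=24 B=42 C=27 D=51] avail[A=17 B=42 C=27 D=51] open={R10}
Step 20: reserve R11 A 1 -> on_hand[A=24 B=42 C=27 D=51] avail[A=16 B=42 C=27 D=51] open={R10,R11}
Step 21: reserve R12 B 6 -> on_hand[A=24 B=42 C=27 D=51] avail[A=16 B=36 C=27 D=51] open={R10,R11,R12}
Step 22: reserve R13 B 9 -> on_hand[A=24 B=42 C=27 D=51] avail[A=16 B=27 C=27 D=51] open={R10,R11,R12,R13}
Step 23: commit R10 -> on_hand[A=17 B=42 C=27 D=51] avail[A=16 B=27 C=27 D=51] open={R11,R12,R13}
Step 24: cancel R12 -> on_hand[A=17 B=42 C=27 D=51] avail[A=16 B=33 C=27 D=51] open={R11,R13}
Open reservations: ['R11', 'R13'] -> 2

Answer: 2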